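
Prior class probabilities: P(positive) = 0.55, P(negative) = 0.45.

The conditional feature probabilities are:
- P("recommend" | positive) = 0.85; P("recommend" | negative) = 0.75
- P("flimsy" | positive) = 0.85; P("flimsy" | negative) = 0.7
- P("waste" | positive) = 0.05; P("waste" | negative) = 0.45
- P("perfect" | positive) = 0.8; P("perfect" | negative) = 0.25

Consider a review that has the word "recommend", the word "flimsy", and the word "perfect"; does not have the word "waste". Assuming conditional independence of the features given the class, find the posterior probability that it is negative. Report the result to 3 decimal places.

positive: 0.55 × 0.85 × 0.85 × (1−0.05) × 0.8 = 0.302005
negative: 0.45 × 0.75 × 0.7 × (1−0.45) × 0.25 = 0.032484375
P(negative | x) = 0.032484375 / 0.334489375 ≈ 0.097

0.097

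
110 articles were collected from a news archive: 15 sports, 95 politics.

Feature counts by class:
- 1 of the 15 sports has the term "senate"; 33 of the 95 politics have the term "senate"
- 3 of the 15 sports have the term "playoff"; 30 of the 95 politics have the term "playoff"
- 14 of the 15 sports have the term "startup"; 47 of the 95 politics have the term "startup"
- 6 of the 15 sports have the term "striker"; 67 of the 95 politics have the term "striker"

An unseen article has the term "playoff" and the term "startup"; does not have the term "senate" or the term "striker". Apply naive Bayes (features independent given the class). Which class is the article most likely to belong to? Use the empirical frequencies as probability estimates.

sports: (15/110) × (14/15) × (3/15) × (14/15) × (9/15) ≈ 0.0142545
politics: (95/110) × (62/95) × (30/95) × (47/95) × (28/95) ≈ 0.0259541
Highest score → politics.

politics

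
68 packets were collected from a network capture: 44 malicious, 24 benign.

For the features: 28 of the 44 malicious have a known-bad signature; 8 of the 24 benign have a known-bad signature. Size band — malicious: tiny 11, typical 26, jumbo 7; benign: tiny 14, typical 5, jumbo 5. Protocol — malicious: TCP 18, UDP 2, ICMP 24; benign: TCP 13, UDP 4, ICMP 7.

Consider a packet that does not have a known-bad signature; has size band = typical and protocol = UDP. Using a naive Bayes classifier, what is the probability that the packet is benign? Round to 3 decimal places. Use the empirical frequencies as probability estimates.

malicious: (44/68) × (16/44) × (26/44) × (2/44) ≈ 0.00631988
benign: (24/68) × (16/24) × (5/24) × (4/24) ≈ 0.00816993
P(benign | x) = 0.00816993 / 0.01448981 ≈ 0.564

0.564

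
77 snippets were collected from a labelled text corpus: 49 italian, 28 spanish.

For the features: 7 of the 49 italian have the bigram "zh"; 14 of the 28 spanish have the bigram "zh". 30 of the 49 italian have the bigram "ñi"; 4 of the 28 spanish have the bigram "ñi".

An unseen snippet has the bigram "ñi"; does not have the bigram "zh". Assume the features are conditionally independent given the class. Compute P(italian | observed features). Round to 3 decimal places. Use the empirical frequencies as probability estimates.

0.928

italian: (49/77) × (42/49) × (30/49) ≈ 0.333952
spanish: (28/77) × (14/28) × (4/28) ≈ 0.025974
P(italian | x) = 0.333952 / 0.359926 ≈ 0.928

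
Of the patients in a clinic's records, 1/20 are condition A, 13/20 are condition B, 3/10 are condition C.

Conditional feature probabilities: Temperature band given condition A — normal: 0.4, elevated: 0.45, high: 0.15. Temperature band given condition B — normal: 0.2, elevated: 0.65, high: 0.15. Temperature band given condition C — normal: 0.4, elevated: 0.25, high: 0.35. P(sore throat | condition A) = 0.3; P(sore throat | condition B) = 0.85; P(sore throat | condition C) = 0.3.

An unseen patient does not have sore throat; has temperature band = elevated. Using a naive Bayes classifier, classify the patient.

condition B

condition A: 0.05 × 0.45 × (1−0.3) = 0.01575
condition B: 0.65 × 0.65 × (1−0.85) = 0.063375
condition C: 0.3 × 0.25 × (1−0.3) = 0.0525
Highest score → condition B.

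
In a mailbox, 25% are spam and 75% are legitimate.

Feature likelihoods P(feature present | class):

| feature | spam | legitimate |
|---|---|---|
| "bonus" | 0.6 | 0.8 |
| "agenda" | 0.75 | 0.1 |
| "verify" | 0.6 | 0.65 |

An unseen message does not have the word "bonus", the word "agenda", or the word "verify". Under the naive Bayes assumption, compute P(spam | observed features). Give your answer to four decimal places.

spam: 0.25 × (1−0.6) × (1−0.75) × (1−0.6) = 0.01
legitimate: 0.75 × (1−0.8) × (1−0.1) × (1−0.65) = 0.04725
P(spam | x) = 0.01 / 0.05725 ≈ 0.1747

0.1747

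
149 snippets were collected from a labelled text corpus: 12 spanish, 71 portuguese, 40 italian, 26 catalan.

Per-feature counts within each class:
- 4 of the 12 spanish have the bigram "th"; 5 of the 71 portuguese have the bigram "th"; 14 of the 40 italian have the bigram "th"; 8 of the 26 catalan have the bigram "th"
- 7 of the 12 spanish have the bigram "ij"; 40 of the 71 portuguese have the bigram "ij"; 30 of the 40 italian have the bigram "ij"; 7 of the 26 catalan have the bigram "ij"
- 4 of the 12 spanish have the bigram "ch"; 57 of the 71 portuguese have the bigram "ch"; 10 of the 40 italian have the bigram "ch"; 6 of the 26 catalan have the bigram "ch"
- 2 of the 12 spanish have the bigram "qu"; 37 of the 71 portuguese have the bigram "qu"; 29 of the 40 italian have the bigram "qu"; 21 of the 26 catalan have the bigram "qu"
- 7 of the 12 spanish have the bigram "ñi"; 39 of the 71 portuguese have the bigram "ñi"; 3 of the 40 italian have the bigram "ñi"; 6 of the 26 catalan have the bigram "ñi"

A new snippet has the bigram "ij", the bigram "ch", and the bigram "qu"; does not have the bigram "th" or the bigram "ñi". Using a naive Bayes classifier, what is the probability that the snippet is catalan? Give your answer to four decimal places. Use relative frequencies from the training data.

spanish: (12/149) × (8/12) × (7/12) × (4/12) × (2/12) × (5/12) ≈ 0.000724998
portuguese: (71/149) × (66/71) × (40/71) × (57/71) × (37/71) × (32/71) ≈ 0.0470555
italian: (40/149) × (26/40) × (30/40) × (10/40) × (29/40) × (37/40) ≈ 0.0219416
catalan: (26/149) × (18/26) × (7/26) × (6/26) × (21/26) × (20/26) ≈ 0.00466328
P(catalan | x) = 0.00466328 / 0.074385378 ≈ 0.0627

0.0627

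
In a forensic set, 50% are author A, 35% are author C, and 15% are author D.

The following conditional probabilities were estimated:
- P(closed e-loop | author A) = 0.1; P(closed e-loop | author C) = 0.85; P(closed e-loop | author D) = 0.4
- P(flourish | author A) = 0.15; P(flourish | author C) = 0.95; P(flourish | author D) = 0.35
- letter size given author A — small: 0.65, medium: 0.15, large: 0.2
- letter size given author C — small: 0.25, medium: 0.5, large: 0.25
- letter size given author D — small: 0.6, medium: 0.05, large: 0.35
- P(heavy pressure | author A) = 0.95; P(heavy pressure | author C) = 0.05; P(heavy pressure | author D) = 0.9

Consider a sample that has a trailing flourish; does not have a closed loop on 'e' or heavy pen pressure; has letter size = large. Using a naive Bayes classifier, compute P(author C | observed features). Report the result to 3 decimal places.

author A: 0.5 × (1−0.1) × 0.15 × 0.2 × (1−0.95) = 0.000675
author C: 0.35 × (1−0.85) × 0.95 × 0.25 × (1−0.05) = 0.0118453125
author D: 0.15 × (1−0.4) × 0.35 × 0.35 × (1−0.9) = 0.0011025
P(author C | x) = 0.0118453125 / 0.0136228125 ≈ 0.870

0.870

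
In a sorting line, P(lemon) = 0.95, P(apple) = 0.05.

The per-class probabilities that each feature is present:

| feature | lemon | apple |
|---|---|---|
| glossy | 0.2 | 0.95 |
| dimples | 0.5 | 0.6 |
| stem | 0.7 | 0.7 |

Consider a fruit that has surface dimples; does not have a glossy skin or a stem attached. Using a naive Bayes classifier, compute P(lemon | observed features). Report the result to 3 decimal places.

0.996

lemon: 0.95 × (1−0.2) × 0.5 × (1−0.7) = 0.114
apple: 0.05 × (1−0.95) × 0.6 × (1−0.7) = 0.00045
P(lemon | x) = 0.114 / 0.11445 ≈ 0.996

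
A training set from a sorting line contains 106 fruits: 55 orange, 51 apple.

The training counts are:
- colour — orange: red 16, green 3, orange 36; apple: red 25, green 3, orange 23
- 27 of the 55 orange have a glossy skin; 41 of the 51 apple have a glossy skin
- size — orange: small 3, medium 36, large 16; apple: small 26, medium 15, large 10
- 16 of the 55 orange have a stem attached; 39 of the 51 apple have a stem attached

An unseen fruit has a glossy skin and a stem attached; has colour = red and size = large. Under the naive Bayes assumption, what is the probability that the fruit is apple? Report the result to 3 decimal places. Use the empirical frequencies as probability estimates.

0.819

orange: (55/106) × (16/55) × (27/55) × (16/55) × (16/55) ≈ 0.0062709
apple: (51/106) × (25/51) × (41/51) × (10/51) × (39/51) ≈ 0.0284297
P(apple | x) = 0.0284297 / 0.0347006 ≈ 0.819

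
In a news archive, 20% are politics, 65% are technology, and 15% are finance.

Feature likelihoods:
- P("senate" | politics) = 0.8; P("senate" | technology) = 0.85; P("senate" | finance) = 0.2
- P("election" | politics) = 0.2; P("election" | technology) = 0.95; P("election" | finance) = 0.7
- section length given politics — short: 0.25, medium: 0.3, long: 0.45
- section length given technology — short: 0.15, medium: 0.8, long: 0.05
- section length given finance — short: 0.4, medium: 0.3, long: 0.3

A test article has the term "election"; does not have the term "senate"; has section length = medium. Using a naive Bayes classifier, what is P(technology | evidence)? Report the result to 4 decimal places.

politics: 0.2 × (1−0.8) × 0.2 × 0.3 = 0.0024
technology: 0.65 × (1−0.85) × 0.95 × 0.8 = 0.0741
finance: 0.15 × (1−0.2) × 0.7 × 0.3 = 0.0252
P(technology | x) = 0.0741 / 0.1017 ≈ 0.7286

0.7286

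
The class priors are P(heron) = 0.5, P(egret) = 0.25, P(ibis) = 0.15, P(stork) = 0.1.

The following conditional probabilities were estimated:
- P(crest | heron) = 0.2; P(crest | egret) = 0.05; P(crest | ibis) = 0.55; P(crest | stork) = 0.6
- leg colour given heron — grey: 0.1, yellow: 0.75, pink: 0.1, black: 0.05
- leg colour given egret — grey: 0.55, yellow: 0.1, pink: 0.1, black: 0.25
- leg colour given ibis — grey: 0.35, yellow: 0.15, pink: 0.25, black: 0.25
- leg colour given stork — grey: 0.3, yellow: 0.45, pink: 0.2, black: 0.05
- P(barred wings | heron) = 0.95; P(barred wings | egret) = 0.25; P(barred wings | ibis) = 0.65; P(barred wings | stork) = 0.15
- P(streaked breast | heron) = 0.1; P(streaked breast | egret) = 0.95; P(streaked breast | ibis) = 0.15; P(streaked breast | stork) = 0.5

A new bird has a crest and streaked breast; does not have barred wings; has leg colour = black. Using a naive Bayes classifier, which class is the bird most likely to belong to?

egret

heron: 0.5 × 0.2 × 0.05 × (1−0.95) × 0.1 = 0.000025
egret: 0.25 × 0.05 × 0.25 × (1−0.25) × 0.95 = 0.0022265625
ibis: 0.15 × 0.55 × 0.25 × (1−0.65) × 0.15 = 0.0010828125
stork: 0.1 × 0.6 × 0.05 × (1−0.15) × 0.5 = 0.001275
Highest score → egret.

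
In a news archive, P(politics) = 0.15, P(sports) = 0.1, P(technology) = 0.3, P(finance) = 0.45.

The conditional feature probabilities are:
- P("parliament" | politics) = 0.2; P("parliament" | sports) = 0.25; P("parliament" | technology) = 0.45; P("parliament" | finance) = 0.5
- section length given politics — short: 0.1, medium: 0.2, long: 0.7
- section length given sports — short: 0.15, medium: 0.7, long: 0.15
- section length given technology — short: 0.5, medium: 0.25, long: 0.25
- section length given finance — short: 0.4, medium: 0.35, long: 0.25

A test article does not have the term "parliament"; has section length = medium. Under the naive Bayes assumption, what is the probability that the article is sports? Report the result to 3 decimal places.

0.267

politics: 0.15 × (1−0.2) × 0.2 = 0.024
sports: 0.1 × (1−0.25) × 0.7 = 0.0525
technology: 0.3 × (1−0.45) × 0.25 = 0.04125
finance: 0.45 × (1−0.5) × 0.35 = 0.07875
P(sports | x) = 0.0525 / 0.1965 ≈ 0.267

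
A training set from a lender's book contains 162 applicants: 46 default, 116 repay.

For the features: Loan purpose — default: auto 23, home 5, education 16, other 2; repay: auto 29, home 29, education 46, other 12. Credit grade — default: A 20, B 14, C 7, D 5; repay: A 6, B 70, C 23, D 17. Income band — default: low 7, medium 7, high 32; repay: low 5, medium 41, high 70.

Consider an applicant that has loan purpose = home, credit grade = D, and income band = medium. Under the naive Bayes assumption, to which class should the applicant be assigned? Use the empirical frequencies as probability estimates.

default: (46/162) × (5/46) × (5/46) × (7/46) ≈ 0.000510514
repay: (116/162) × (29/116) × (17/116) × (41/116) ≈ 0.00927256
Highest score → repay.

repay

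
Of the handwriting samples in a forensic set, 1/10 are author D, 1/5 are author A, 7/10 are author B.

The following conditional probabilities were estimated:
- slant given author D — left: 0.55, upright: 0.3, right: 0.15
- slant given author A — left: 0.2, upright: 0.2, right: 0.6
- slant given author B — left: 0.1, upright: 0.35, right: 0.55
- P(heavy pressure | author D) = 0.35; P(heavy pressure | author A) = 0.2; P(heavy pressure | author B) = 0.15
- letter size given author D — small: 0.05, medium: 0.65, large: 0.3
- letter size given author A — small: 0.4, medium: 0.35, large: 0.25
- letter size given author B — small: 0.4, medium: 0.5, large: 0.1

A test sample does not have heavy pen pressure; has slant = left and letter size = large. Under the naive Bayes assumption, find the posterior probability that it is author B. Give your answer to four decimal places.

0.2411

author D: 0.1 × 0.55 × (1−0.35) × 0.3 = 0.010725
author A: 0.2 × 0.2 × (1−0.2) × 0.25 = 0.008
author B: 0.7 × 0.1 × (1−0.15) × 0.1 = 0.00595
P(author B | x) = 0.00595 / 0.024675 ≈ 0.2411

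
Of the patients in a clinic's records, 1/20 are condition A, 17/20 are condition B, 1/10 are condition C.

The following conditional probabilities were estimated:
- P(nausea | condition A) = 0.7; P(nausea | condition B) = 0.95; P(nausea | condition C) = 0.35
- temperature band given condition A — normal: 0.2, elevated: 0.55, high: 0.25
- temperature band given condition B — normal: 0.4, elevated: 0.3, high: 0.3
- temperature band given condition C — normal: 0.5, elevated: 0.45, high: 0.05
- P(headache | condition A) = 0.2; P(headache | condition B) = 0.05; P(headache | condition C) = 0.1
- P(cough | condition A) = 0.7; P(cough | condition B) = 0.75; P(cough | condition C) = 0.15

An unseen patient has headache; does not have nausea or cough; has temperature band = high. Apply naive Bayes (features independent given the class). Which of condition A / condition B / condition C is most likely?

condition A: 0.05 × (1−0.7) × 0.25 × 0.2 × (1−0.7) = 0.000225
condition B: 0.85 × (1−0.95) × 0.3 × 0.05 × (1−0.75) = 0.000159375
condition C: 0.1 × (1−0.35) × 0.05 × 0.1 × (1−0.15) = 0.00027625
Highest score → condition C.

condition C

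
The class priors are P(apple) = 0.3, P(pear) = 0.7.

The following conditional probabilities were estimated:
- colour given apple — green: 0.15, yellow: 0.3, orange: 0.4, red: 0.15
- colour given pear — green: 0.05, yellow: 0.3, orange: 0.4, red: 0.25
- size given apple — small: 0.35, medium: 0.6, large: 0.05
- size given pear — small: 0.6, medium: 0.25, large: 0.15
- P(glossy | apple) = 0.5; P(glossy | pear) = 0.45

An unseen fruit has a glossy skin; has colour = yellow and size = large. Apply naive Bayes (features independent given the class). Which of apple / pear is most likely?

pear

apple: 0.3 × 0.3 × 0.05 × 0.5 = 0.00225
pear: 0.7 × 0.3 × 0.15 × 0.45 = 0.014175
Highest score → pear.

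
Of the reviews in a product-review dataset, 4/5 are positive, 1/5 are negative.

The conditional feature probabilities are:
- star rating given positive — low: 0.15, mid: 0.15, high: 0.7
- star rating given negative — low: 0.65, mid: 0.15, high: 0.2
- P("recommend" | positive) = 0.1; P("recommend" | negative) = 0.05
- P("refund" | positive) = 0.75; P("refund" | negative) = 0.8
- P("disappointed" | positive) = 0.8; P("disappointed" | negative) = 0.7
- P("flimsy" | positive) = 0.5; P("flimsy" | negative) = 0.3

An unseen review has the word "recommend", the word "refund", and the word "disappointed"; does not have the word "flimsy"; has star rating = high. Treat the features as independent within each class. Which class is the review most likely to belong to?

positive

positive: 0.8 × 0.7 × 0.1 × 0.75 × 0.8 × (1−0.5) = 0.0168
negative: 0.2 × 0.2 × 0.05 × 0.8 × 0.7 × (1−0.3) = 0.000784
Highest score → positive.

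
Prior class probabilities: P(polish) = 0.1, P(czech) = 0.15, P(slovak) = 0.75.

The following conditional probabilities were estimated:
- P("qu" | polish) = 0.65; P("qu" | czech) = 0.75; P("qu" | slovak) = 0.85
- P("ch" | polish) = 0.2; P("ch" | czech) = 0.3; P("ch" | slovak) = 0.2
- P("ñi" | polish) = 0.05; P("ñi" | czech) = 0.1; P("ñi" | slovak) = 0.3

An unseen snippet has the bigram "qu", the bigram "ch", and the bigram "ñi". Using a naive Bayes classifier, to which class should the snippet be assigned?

polish: 0.1 × 0.65 × 0.2 × 0.05 = 0.00065
czech: 0.15 × 0.75 × 0.3 × 0.1 = 0.003375
slovak: 0.75 × 0.85 × 0.2 × 0.3 = 0.03825
Highest score → slovak.

slovak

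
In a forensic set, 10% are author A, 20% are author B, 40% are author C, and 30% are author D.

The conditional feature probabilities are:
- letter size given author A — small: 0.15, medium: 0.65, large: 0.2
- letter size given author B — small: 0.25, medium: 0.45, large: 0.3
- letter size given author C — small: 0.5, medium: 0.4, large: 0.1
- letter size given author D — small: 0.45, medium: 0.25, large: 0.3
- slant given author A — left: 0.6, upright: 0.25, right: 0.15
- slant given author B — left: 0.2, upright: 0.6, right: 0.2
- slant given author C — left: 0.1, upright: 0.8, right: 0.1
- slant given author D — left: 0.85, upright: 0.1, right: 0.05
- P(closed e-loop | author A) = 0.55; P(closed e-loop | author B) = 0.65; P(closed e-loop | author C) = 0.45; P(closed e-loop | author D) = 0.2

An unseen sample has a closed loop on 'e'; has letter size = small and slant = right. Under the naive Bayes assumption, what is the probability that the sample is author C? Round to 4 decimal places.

author A: 0.1 × 0.15 × 0.15 × 0.55 = 0.0012375
author B: 0.2 × 0.25 × 0.2 × 0.65 = 0.0065
author C: 0.4 × 0.5 × 0.1 × 0.45 = 0.009
author D: 0.3 × 0.45 × 0.05 × 0.2 = 0.00135
P(author C | x) = 0.009 / 0.0180875 ≈ 0.4976

0.4976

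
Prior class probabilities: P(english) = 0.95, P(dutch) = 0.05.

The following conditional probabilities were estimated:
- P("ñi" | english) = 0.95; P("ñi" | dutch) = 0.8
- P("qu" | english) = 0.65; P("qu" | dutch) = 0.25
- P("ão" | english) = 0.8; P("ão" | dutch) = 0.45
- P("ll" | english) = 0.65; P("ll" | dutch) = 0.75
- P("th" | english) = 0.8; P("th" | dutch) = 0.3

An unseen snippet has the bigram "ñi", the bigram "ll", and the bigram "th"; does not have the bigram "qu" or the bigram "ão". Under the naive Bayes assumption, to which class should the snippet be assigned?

english

english: 0.95 × 0.95 × (1−0.65) × (1−0.8) × 0.65 × 0.8 = 0.032851
dutch: 0.05 × 0.8 × (1−0.25) × (1−0.45) × 0.75 × 0.3 = 0.0037125
Highest score → english.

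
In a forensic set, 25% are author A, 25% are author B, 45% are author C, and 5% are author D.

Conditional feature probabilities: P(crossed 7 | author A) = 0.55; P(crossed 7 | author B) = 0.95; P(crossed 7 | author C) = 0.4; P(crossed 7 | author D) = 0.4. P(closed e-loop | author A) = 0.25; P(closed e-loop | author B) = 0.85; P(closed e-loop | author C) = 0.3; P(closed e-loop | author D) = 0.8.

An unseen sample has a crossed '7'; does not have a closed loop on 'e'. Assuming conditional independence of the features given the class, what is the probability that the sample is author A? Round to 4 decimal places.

0.3837

author A: 0.25 × 0.55 × (1−0.25) = 0.103125
author B: 0.25 × 0.95 × (1−0.85) = 0.035625
author C: 0.45 × 0.4 × (1−0.3) = 0.126
author D: 0.05 × 0.4 × (1−0.8) = 0.004
P(author A | x) = 0.103125 / 0.26875 ≈ 0.3837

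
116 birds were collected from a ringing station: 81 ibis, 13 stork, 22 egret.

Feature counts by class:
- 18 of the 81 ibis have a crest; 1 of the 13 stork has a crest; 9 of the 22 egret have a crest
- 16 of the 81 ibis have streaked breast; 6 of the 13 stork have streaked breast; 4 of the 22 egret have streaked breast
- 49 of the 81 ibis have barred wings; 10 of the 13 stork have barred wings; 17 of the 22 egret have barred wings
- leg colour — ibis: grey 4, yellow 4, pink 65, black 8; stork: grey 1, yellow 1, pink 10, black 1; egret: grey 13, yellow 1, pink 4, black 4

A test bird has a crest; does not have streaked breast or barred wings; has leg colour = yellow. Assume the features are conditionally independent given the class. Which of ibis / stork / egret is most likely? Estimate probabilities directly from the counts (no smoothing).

ibis: (81/116) × (18/81) × (65/81) × (32/81) × (4/81) ≈ 0.00242931
stork: (13/116) × (1/13) × (7/13) × (3/13) × (1/13) ≈ 0.0000824008
egret: (22/116) × (9/22) × (18/22) × (5/22) × (1/22) ≈ 0.000655781
Highest score → ibis.

ibis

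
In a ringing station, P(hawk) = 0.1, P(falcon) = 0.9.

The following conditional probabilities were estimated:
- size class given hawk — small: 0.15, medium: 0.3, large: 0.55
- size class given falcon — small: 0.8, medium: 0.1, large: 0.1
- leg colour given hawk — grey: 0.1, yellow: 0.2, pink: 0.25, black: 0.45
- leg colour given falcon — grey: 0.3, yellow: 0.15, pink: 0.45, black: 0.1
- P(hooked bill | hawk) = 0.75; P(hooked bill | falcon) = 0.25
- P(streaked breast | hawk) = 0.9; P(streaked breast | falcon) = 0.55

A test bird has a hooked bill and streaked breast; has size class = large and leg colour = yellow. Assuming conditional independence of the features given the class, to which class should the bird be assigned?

hawk: 0.1 × 0.55 × 0.2 × 0.75 × 0.9 = 0.007425
falcon: 0.9 × 0.1 × 0.15 × 0.25 × 0.55 = 0.00185625
Highest score → hawk.

hawk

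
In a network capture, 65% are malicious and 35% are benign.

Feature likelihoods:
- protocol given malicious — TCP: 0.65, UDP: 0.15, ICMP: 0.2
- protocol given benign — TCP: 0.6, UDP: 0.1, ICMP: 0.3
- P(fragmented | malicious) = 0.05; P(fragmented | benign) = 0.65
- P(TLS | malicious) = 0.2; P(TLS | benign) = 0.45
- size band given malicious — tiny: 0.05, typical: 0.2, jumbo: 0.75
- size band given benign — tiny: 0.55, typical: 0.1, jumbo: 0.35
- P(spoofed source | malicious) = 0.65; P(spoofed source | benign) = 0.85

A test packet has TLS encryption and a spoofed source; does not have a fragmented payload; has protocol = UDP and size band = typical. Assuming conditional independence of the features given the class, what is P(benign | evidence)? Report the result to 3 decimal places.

0.163

malicious: 0.65 × 0.15 × (1−0.05) × 0.2 × 0.2 × 0.65 = 0.00240825
benign: 0.35 × 0.1 × (1−0.65) × 0.45 × 0.1 × 0.85 = 0.0004685625
P(benign | x) = 0.0004685625 / 0.0028768125 ≈ 0.163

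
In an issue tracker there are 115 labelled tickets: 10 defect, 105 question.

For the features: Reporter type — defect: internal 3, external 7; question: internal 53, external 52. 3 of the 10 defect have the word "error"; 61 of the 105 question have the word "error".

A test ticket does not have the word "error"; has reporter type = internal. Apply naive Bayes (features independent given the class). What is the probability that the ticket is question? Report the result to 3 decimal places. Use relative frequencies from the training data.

0.914

defect: (10/115) × (3/10) × (7/10) ≈ 0.0182609
question: (105/115) × (53/105) × (44/105) ≈ 0.193126
P(question | x) = 0.193126 / 0.2113869 ≈ 0.914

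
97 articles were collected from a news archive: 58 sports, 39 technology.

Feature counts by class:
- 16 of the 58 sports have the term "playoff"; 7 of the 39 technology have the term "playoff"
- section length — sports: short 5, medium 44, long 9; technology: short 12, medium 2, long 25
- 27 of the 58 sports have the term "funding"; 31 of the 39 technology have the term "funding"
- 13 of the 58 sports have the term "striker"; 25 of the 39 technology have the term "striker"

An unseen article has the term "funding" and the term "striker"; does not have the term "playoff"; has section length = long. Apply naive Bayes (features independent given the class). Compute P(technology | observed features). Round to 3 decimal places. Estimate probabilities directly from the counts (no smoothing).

sports: (58/97) × (42/58) × (9/58) × (27/58) × (13/58) ≈ 0.00701041
technology: (39/97) × (32/39) × (25/39) × (31/39) × (25/39) ≈ 0.107752
P(technology | x) = 0.107752 / 0.11476241 ≈ 0.939

0.939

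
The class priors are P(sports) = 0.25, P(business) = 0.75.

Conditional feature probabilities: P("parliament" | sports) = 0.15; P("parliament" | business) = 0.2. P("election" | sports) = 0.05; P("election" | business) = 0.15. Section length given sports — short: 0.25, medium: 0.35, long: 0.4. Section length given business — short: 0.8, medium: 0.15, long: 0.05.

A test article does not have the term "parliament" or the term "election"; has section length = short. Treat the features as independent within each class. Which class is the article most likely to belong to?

business

sports: 0.25 × (1−0.15) × (1−0.05) × 0.25 = 0.05046875
business: 0.75 × (1−0.2) × (1−0.15) × 0.8 = 0.408
Highest score → business.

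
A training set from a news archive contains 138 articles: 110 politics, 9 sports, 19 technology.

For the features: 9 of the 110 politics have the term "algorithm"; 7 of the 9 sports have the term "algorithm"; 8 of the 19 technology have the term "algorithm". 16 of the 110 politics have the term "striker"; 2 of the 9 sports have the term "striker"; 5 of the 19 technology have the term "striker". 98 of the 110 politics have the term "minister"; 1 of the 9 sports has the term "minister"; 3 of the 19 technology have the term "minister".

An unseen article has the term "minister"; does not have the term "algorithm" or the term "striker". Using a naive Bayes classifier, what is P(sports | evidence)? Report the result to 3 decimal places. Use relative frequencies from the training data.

politics: (110/138) × (101/110) × (94/110) × (98/110) ≈ 0.5572
sports: (9/138) × (2/9) × (7/9) × (1/9) ≈ 0.00125246
technology: (19/138) × (11/19) × (14/19) × (3/19) ≈ 0.00927376
P(sports | x) = 0.00125246 / 0.56772622 ≈ 0.002

0.002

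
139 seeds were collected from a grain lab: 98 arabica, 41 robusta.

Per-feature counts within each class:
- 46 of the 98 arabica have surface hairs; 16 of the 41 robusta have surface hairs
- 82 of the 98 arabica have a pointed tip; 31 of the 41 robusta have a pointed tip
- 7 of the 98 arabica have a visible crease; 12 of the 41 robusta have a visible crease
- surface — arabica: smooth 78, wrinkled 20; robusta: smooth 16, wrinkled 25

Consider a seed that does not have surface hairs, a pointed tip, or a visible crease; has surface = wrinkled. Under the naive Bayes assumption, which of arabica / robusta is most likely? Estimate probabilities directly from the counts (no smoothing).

robusta

arabica: (98/139) × (52/98) × (16/98) × (91/98) × (20/98) ≈ 0.0115745
robusta: (41/139) × (25/41) × (10/41) × (29/41) × (25/41) ≈ 0.0189196
Highest score → robusta.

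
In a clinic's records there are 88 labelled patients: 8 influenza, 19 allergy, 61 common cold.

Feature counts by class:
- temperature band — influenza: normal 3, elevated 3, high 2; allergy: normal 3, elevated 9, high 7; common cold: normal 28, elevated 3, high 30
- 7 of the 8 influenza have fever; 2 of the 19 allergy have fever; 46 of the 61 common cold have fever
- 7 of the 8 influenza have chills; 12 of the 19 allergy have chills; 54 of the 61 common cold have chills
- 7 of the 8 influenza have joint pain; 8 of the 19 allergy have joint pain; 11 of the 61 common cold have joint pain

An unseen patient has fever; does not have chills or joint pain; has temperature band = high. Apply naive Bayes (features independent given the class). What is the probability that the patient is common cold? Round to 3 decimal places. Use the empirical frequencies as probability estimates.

0.920

influenza: (8/88) × (2/8) × (7/8) × (1/8) × (1/8) ≈ 0.000310724
allergy: (19/88) × (7/19) × (2/19) × (7/19) × (11/19) ≈ 0.00178597
common cold: (61/88) × (30/61) × (46/61) × (7/61) × (50/61) ≈ 0.024181
P(common cold | x) = 0.024181 / 0.026277694 ≈ 0.920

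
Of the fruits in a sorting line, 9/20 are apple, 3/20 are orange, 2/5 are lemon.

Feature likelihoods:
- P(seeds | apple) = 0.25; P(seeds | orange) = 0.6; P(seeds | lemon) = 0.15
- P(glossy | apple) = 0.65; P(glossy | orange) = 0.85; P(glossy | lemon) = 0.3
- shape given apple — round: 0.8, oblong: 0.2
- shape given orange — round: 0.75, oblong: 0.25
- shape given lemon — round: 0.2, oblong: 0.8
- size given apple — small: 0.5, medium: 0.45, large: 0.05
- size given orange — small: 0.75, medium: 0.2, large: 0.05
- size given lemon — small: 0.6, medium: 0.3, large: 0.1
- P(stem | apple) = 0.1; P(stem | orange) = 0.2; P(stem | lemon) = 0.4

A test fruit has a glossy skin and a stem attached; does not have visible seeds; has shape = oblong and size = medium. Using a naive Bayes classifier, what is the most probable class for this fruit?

apple: 0.45 × (1−0.25) × 0.65 × 0.2 × 0.45 × 0.1 = 0.001974375
orange: 0.15 × (1−0.6) × 0.85 × 0.25 × 0.2 × 0.2 = 0.00051
lemon: 0.4 × (1−0.15) × 0.3 × 0.8 × 0.3 × 0.4 = 0.009792
Highest score → lemon.

lemon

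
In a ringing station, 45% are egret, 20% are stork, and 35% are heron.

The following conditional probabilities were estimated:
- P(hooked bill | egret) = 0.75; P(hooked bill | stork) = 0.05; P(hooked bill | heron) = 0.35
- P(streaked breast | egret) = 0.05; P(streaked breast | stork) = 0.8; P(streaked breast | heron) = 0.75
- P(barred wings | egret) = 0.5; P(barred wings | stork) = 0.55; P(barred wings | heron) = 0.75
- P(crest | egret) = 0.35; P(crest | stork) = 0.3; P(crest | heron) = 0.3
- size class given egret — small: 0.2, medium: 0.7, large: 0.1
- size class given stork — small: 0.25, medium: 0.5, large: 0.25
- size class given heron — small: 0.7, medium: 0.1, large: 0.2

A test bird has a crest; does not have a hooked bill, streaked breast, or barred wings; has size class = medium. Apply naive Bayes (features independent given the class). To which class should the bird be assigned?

egret

egret: 0.45 × (1−0.75) × (1−0.05) × (1−0.5) × 0.35 × 0.7 = 0.0130921875
stork: 0.2 × (1−0.05) × (1−0.8) × (1−0.55) × 0.3 × 0.5 = 0.002565
heron: 0.35 × (1−0.35) × (1−0.75) × (1−0.75) × 0.3 × 0.1 = 0.0004265625
Highest score → egret.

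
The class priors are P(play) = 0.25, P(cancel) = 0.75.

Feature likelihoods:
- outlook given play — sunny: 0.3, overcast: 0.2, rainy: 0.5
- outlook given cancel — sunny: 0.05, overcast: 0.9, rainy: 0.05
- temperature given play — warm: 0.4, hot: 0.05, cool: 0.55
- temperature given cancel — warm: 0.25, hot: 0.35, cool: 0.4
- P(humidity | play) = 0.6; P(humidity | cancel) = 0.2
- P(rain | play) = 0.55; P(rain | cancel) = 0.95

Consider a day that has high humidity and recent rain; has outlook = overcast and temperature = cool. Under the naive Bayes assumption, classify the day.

play: 0.25 × 0.2 × 0.55 × 0.6 × 0.55 = 0.009075
cancel: 0.75 × 0.9 × 0.4 × 0.2 × 0.95 = 0.0513
Highest score → cancel.

cancel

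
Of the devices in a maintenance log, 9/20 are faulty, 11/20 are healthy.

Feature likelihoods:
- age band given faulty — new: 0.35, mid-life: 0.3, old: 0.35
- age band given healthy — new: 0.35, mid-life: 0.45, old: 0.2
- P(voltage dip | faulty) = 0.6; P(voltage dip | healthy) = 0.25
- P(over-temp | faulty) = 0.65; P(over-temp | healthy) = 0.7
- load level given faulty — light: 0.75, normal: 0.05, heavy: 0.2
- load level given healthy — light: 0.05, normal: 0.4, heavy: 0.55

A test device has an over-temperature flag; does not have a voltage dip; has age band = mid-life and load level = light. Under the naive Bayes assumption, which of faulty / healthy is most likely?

faulty

faulty: 0.45 × 0.3 × (1−0.6) × 0.65 × 0.75 = 0.026325
healthy: 0.55 × 0.45 × (1−0.25) × 0.7 × 0.05 = 0.006496875
Highest score → faulty.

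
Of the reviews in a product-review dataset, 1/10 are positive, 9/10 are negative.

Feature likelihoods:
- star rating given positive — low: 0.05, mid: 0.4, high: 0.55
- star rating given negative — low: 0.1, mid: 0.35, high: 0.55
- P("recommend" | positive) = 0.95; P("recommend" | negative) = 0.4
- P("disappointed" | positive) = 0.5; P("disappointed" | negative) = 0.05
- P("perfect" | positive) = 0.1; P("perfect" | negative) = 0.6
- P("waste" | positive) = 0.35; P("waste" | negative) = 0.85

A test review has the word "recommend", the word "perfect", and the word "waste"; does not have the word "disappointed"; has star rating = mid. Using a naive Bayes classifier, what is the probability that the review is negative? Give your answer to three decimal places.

positive: 0.1 × 0.4 × 0.95 × (1−0.5) × 0.1 × 0.35 = 0.000665
negative: 0.9 × 0.35 × 0.4 × (1−0.05) × 0.6 × 0.85 = 0.061047
P(negative | x) = 0.061047 / 0.061712 ≈ 0.989

0.989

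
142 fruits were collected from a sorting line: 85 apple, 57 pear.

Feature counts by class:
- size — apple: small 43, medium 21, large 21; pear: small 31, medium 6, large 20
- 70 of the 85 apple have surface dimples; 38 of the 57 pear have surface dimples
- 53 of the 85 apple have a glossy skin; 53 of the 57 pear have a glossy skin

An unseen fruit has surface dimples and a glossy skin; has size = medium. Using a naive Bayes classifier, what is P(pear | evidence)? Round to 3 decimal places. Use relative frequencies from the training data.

apple: (85/142) × (21/85) × (70/85) × (53/85) ≈ 0.0759394
pear: (57/142) × (6/57) × (38/57) × (53/57) ≈ 0.0261922
P(pear | x) = 0.0261922 / 0.1021316 ≈ 0.256

0.256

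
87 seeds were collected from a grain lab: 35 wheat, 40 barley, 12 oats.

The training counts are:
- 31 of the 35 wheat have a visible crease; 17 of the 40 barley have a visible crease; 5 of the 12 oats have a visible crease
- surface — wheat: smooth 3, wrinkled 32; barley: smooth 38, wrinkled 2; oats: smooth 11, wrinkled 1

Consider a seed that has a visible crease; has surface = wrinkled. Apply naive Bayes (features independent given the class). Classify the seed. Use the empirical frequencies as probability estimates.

wheat: (35/87) × (31/35) × (32/35) ≈ 0.32578
barley: (40/87) × (17/40) × (2/40) ≈ 0.00977011
oats: (12/87) × (5/12) × (1/12) ≈ 0.00478927
Highest score → wheat.

wheat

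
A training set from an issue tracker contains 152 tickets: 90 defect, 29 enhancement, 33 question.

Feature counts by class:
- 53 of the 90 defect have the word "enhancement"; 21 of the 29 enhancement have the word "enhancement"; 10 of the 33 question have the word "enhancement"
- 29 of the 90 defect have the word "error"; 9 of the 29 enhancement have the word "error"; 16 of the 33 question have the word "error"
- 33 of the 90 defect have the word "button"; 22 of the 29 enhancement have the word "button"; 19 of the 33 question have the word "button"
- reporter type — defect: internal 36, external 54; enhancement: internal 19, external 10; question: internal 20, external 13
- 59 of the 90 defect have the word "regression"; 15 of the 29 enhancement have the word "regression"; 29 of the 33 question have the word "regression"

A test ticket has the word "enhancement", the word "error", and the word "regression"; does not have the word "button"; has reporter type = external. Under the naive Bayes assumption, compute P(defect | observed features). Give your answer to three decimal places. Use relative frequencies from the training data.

0.811

defect: (90/152) × (53/90) × (29/90) × (57/90) × (54/90) × (59/90) ≈ 0.0279886
enhancement: (29/152) × (21/29) × (9/29) × (7/29) × (10/29) × (15/29) ≈ 0.00184593
question: (33/152) × (10/33) × (16/33) × (14/33) × (13/33) × (29/33) ≈ 0.00468479
P(defect | x) = 0.0279886 / 0.03451932 ≈ 0.811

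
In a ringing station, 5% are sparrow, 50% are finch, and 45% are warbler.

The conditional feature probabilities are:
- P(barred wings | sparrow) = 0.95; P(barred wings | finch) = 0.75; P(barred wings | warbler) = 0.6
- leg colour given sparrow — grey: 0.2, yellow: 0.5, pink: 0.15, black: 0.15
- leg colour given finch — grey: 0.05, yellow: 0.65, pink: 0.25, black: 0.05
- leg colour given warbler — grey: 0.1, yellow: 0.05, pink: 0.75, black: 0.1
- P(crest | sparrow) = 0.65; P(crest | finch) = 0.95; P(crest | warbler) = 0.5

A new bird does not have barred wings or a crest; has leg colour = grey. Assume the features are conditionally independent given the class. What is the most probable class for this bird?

warbler

sparrow: 0.05 × (1−0.95) × 0.2 × (1−0.65) = 0.000175
finch: 0.5 × (1−0.75) × 0.05 × (1−0.95) = 0.0003125
warbler: 0.45 × (1−0.6) × 0.1 × (1−0.5) = 0.009
Highest score → warbler.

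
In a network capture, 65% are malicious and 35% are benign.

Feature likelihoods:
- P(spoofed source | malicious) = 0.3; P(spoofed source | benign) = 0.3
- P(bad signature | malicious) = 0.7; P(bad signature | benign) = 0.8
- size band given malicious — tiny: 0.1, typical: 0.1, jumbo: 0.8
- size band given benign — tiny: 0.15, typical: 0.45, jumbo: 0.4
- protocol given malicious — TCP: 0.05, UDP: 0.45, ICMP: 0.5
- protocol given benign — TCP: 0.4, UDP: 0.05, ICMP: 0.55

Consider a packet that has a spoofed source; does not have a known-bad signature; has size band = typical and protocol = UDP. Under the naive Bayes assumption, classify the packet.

malicious: 0.65 × 0.3 × (1−0.7) × 0.1 × 0.45 = 0.0026325
benign: 0.35 × 0.3 × (1−0.8) × 0.45 × 0.05 = 0.0004725
Highest score → malicious.

malicious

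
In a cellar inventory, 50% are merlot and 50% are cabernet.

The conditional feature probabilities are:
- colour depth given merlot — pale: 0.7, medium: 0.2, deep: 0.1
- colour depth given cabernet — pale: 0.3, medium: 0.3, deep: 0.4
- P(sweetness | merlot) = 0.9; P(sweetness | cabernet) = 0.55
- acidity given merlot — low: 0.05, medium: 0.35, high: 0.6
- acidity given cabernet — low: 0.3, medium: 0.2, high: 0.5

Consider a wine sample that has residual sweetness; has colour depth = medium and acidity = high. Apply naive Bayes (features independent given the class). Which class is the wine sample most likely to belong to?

merlot: 0.5 × 0.2 × 0.9 × 0.6 = 0.054
cabernet: 0.5 × 0.3 × 0.55 × 0.5 = 0.04125
Highest score → merlot.

merlot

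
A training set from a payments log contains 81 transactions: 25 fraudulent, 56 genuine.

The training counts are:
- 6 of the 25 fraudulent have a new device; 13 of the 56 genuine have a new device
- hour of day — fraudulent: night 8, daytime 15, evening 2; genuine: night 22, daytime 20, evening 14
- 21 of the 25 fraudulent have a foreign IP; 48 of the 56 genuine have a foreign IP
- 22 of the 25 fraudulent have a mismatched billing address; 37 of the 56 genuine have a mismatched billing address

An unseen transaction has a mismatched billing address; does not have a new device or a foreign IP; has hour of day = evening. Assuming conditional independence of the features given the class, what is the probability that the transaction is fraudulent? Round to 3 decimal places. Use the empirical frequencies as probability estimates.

fraudulent: (25/81) × (19/25) × (2/25) × (4/25) × (22/25) ≈ 0.00264217
genuine: (56/81) × (43/56) × (14/56) × (8/56) × (37/56) ≈ 0.0125268
P(fraudulent | x) = 0.00264217 / 0.01516897 ≈ 0.174

0.174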